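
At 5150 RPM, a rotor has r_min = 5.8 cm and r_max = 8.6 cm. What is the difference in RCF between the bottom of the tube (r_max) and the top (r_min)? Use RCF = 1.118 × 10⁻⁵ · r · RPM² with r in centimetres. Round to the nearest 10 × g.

≈ 830 x g

ΔRCF = 1.118 × 10⁻⁵ × (r_max − r_min) × N² = 1.118 × 10⁻⁵ × 2.8 × 26,522,500 ≈ 830.3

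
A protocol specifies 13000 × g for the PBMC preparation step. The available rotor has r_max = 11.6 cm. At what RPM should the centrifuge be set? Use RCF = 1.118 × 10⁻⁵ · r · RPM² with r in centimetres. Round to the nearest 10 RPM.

13,000 = 1.118 × 10⁻⁵ × 11.6 × N²
N² = 13,000 / (12.9688 × 10⁻⁵) = 100,240,577
N ≈ √100,240,577 ≈ 10,012.0

≈ 10010 RPM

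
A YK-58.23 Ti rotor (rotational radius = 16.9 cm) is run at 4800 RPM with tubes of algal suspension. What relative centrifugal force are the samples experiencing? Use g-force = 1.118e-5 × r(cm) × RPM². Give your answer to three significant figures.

≈ 4350 × g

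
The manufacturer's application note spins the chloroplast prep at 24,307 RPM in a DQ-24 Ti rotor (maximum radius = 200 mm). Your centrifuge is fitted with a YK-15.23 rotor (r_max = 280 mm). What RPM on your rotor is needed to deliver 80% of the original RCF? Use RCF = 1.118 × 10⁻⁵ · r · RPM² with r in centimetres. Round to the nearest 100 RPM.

≈ 18400 RPM

Original rotor: r = 200 mm = 20.0 cm
RCF = 1.118 × 10⁻⁵ × r × N²
RCF_original = 1.118 × 10⁻⁵ × 20 × (24307)² = 1.118 × 10⁻⁵ × 20 × 590,830,249 ≈ 132,109.6 × g
Target RCF = 0.8 × 132,109.6 ≈ 105,687.7 × g
Your rotor: r = 280 mm = 28.0 cm
105,687.7 = 1.118 × 10⁻⁵ × 28 × N²
N² = 105,687.7 / (31.304 × 10⁻⁵) = 337,617,237
N ≈ √337,617,237 ≈ 18,374.4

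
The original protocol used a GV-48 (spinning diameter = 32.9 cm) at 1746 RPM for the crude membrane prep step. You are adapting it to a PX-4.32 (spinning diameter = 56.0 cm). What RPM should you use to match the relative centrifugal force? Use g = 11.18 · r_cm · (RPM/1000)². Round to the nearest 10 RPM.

Original rotor: r = 32.9 / 2 = 16.45 cm
RCF = 11.18 × r × (N/1000)²
RCF_original = 11.18 × 16.45 × (1.746)² = 11.18 × 16.45 × 3.048516 ≈ 560.7 × g
Your rotor: r = 56.0 / 2 = 28 cm
560.7 = 11.18 × 28 × (N/1000)²
(N/1000)² = 560.7 / 313.04 = 1.791145
N = 1000 × √1.791145 ≈ 1,338.3

≈ 1340 RPM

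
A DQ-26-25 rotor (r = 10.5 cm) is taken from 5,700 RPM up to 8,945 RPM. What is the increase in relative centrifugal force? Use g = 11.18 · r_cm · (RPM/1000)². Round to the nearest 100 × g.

5600 ×g

RCF₁ = 11.18 × 10.5 × (5.7)² = 11.18 × 10.5 × 32.49 ≈ 3,814 × g
RCF₂ = 11.18 × 10.5 × (8.945)² = 11.18 × 10.5 × 80.013025 ≈ 9,392.7 × g
Increase = 9,392.7 − 3,814 = 5,578.7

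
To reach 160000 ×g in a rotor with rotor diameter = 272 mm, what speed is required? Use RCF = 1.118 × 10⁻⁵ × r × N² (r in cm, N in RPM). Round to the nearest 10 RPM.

r = 272 mm / 2 = 136 mm = 13.6 cm
RCF = 1.118 × 10⁻⁵ × r × N²
160,000 = 1.118 × 10⁻⁵ × 13.6 × N²
N² = 160,000 / (15.2048 × 10⁻⁵) = 1,052,299,274
N ≈ √1,052,299,274 ≈ 32,439.2

≈ 32440 RPM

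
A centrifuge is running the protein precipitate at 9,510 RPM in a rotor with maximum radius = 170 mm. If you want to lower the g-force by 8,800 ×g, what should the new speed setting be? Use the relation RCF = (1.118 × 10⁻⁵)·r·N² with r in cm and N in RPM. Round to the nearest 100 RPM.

≈ 6600 RPM

r = 170 mm = 17.0 cm
Current RCF = 1.118 × 10⁻⁵ × 17 × (9510)² = 1.118 × 10⁻⁵ × 17 × 90,440,100 ≈ 17,189 × g
Target RCF = 17,189 − 8,800 = 8,389 × g
N² = 8,389 / (19.006 × 10⁻⁵) = 44,138,693
N ≈ √44,138,693 ≈ 6,643.7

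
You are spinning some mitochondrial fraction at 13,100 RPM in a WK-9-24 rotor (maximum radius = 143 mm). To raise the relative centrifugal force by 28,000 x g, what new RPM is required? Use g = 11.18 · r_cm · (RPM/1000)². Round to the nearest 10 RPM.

r = 143 mm = 14.3 cm
Current RCF = 11.18 × 14.3 × (13.1)² = 11.18 × 14.3 × 171.61 ≈ 27,436 × g
Target RCF = 27,436 + 28,000 = 55,436 × g
(N/1000)² = 55,436 / 159.874 = 346.7481
N = 1000 × √346.7481 ≈ 18,621.2

N₂ ≈ 18620 RPM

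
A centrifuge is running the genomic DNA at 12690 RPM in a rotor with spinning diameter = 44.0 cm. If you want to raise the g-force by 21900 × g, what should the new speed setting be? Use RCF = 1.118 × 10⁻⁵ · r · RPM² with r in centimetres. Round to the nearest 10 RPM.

r = 44.0 / 2 = 22 cm
Current RCF = 1.118 × 10⁻⁵ × 22 × (12690)² = 1.118 × 10⁻⁵ × 22 × 161,036,100 ≈ 39,608.4 × g
Target RCF = 39,608.4 + 21,900 = 61,508.4 × g
N² = 61,508.4 / (24.596 × 10⁻⁵) = 250,074,809
N ≈ √250,074,809 ≈ 15,813.8

15810 RPM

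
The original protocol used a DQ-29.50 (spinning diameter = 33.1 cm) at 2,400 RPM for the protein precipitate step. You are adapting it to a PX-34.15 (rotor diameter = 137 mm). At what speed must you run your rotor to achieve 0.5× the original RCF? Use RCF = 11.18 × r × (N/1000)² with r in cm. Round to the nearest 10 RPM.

2640 RPM

Original rotor: r = 33.1 / 2 = 16.55 cm
RCF_original = 11.18 × 16.55 × (2.4)² = 11.18 × 16.55 × 5.76 ≈ 1,065.8 × g
Target RCF = 0.5 × 1,065.8 ≈ 532.9 × g
Your rotor: r = 137 mm / 2 = 68.5 mm = 6.85 cm
532.9 = 11.18 × 6.85 × (N/1000)²
(N/1000)² = 532.9 / 76.583 = 6.958463
N = 1000 × √6.958463 ≈ 2,637.9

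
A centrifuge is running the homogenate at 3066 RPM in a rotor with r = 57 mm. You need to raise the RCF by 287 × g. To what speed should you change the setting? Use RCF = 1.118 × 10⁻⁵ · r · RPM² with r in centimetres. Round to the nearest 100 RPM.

r = 57 mm = 5.7 cm
Current RCF = 1.118 × 10⁻⁵ × 5.7 × (3066)² = 1.118 × 10⁻⁵ × 5.7 × 9,400,356 ≈ 599 × g
Target RCF = 599 + 287 = 886 × g
N² = 886 / (6.3726 × 10⁻⁵) = 13,903,273
N ≈ √13,903,273 ≈ 3,728.7

≈ 3700 RPM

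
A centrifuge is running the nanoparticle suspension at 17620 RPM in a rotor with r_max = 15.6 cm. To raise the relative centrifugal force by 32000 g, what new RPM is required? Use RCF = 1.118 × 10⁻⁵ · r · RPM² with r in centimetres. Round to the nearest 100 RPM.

Current RCF = 1.118 × 10⁻⁵ × 15.6 × (17620)² = 1.118 × 10⁻⁵ × 15.6 × 310,464,400 ≈ 54,147.5 × g
Target RCF = 54,147.5 + 32,000 = 86,147.5 × g
N² = 86,147.5 / (17.4408 × 10⁻⁵) = 493,942,365
N ≈ √493,942,365 ≈ 22,224.8

22200 RPM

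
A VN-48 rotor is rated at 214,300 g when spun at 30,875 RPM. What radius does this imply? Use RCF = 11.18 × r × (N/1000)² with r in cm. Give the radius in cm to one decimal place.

r ≈ 20.1 cm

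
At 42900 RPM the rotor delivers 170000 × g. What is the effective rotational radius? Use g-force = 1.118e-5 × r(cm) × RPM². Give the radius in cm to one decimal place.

r ≈ 8.3 cm

RCF = 1.118 × 10⁻⁵ × r × N²
170000 = 1.118 × 10⁻⁵ × r × (42900)²
r = 170000 / (1.118 × 10⁻⁵ × 1,840,410,000) = 170000 / 20575.78 ≈ 8.262 cm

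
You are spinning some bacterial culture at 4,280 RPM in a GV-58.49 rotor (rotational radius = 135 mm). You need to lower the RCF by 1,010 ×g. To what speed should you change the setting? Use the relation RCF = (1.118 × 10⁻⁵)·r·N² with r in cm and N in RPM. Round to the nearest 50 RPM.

N₂ ≈ 3400 RPM

r = 135 mm = 13.5 cm
Current RCF = 1.118 × 10⁻⁵ × 13.5 × (4280)² = 1.118 × 10⁻⁵ × 13.5 × 18,318,400 ≈ 2,764.8 × g
Target RCF = 2,764.8 − 1,010 = 1,754.8 × g
N² = 1,754.8 / (15.093 × 10⁻⁵) = 11,626,582
N ≈ √11,626,582 ≈ 3,409.8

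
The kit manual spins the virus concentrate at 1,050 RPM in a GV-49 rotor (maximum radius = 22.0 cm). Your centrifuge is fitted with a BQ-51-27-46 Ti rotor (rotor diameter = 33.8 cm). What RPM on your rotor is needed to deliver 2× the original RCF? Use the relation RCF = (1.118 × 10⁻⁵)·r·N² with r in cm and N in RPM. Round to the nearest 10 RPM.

RCF = 1.118 × 10⁻⁵ × r × N²
RCF_original = 1.118 × 10⁻⁵ × 22 × (1050)² = 1.118 × 10⁻⁵ × 22 × 1,102,500 ≈ 271.2 × g
Target RCF = 2 × 271.2 ≈ 542.4 × g
Your rotor: r = 33.8 / 2 = 16.9 cm
542.4 = 1.118 × 10⁻⁵ × 16.9 × N²
N² = 542.4 / (18.8942 × 10⁻⁵) = 2,870,722
N ≈ √2,870,722 ≈ 1,694.3

≈ 1690 RPM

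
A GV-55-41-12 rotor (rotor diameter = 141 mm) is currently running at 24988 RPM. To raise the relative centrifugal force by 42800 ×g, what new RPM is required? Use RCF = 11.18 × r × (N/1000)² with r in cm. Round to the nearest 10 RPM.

≈ 34170 RPM

r = 141 mm / 2 = 70.5 mm = 7.05 cm
Current RCF = 11.18 × 7.05 × (24.988)² = 11.18 × 7.05 × 624.400144 ≈ 49,214.6 × g
Target RCF = 49,214.6 + 42,800 = 92,014.6 × g
(N/1000)² = 92,014.6 / 78.819 = 1167.416
N = 1000 × √1167.416 ≈ 34,167.5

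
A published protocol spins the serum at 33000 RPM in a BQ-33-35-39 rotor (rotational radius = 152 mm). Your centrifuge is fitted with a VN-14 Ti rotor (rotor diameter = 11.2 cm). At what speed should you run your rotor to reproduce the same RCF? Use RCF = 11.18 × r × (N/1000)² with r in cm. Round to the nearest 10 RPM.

54370 RPM

Original rotor: r = 152 mm = 15.2 cm
RCF_original = 11.18 × 15.2 × (33)² = 11.18 × 15.2 × 1,089 ≈ 185,060.3 × g
Your rotor: r = 11.2 / 2 = 5.6 cm
185,060.3 = 11.18 × 5.6 × (N/1000)²
(N/1000)² = 185,060.3 / 62.608 = 2955.857
N = 1000 × √2955.857 ≈ 54,367.8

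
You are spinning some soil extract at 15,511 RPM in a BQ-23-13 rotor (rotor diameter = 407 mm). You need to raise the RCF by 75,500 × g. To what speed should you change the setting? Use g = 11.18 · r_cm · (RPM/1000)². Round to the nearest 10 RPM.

23930 RPM

r = 407 mm / 2 = 203.5 mm = 20.35 cm
Current RCF = 11.18 × 20.35 × (15.511)² = 11.18 × 20.35 × 240.591121 ≈ 54,737.6 × g
Target RCF = 54,737.6 + 75,500 = 130,237.6 × g
(N/1000)² = 130,237.6 / 227.513 = 572.4403
N = 1000 × √572.4403 ≈ 23,925.7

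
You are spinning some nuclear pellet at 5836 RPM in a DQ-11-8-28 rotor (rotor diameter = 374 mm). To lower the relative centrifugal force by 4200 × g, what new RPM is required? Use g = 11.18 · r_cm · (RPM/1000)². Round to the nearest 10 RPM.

r = 374 mm / 2 = 187 mm = 18.7 cm
Current RCF = 11.18 × 18.7 × (5.836)² = 11.18 × 18.7 × 34.058896 ≈ 7,120.6 × g
Target RCF = 7,120.6 − 4,200 = 2,920.6 × g
(N/1000)² = 2,920.6 / 209.066 = 13.96975
N = 1000 × √13.96975 ≈ 3,737.6

≈ 3740 RPM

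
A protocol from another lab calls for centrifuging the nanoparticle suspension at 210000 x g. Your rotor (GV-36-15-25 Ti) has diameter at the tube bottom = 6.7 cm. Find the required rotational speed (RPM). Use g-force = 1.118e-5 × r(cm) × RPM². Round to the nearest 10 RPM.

≈ 74880 RPM

r = 6.7 / 2 = 3.35 cm
210,000 = 1.118 × 10⁻⁵ × 3.35 × N²
N² = 210,000 / (3.7453 × 10⁻⁵) = 5,607,027,474
N ≈ √5,607,027,474 ≈ 74,880.1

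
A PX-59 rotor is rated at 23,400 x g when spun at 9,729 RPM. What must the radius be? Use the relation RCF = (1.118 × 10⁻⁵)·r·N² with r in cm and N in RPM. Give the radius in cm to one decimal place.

≈ 22.1 cm

RCF = 1.118 × 10⁻⁵ × r × N²
23400 = 1.118 × 10⁻⁵ × r × (9729)²
r = 23400 / (1.118 × 10⁻⁵ × 94,653,441) = 23400 / 1058.225 ≈ 22.112 cm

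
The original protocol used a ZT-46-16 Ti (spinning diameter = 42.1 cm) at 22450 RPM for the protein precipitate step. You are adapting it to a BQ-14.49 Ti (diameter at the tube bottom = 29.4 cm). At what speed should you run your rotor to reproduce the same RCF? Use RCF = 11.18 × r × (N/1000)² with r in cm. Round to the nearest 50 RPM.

26850 RPM

Original rotor: r = 42.1 / 2 = 21.05 cm
RCF_original = 11.18 × 21.05 × (22.45)² = 11.18 × 21.05 × 504.0025 ≈ 118,611.4 × g
Your rotor: r = 29.4 / 2 = 14.7 cm
118,611.4 = 11.18 × 14.7 × (N/1000)²
(N/1000)² = 118,611.4 / 164.346 = 721.7176
N = 1000 × √721.7176 ≈ 26,864.8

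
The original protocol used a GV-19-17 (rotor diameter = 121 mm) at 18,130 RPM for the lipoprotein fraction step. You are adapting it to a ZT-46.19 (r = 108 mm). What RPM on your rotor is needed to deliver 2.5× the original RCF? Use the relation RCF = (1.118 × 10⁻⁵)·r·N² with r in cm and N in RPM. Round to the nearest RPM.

21455 RPM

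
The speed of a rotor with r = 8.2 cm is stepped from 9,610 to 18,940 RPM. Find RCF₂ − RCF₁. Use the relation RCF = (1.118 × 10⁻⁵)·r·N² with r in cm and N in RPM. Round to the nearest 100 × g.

24400 x g

RCF₁ = 1.118 × 10⁻⁵ × 8.2 × (9610)² = 1.118 × 10⁻⁵ × 8.2 × 92,352,100 ≈ 8,466.5 × g
RCF₂ = 1.118 × 10⁻⁵ × 8.2 × (18940)² = 1.118 × 10⁻⁵ × 8.2 × 358,723,600 ≈ 32,886.3 × g
Increase = 32,886.3 − 8,466.5 = 24,419.8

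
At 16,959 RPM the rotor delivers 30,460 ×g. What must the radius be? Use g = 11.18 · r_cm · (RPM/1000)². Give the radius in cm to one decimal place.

RCF = 11.18 × r × (N/1000)²
30460 = 11.18 × r × (16.959)²
r = 30460 / (11.18 × 287.607681) = 30460 / 3215.454 ≈ 9.473 cm

9.5 cm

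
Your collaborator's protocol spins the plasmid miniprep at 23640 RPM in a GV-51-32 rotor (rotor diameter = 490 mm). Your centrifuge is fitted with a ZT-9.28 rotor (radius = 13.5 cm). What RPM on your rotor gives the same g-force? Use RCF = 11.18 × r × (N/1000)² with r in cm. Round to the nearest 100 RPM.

31800 RPM

Original rotor: r = 490 mm / 2 = 245 mm = 24.5 cm
RCF_original = 11.18 × 24.5 × (23.64)² = 11.18 × 24.5 × 558.8496 ≈ 153,074.5 × g
153,074.5 = 11.18 × 13.5 × (N/1000)²
(N/1000)² = 153,074.5 / 150.93 = 1014.209
N = 1000 × √1014.209 ≈ 31,846.6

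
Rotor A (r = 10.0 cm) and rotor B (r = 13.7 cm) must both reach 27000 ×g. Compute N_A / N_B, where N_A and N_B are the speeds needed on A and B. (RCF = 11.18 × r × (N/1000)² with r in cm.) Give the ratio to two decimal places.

At fixed RCF, N ∝ 1/√r, so N_A/N_B = √(r_B/r_A) = √(13.7/10.0) = √1.370000 = 1.1705.

1.17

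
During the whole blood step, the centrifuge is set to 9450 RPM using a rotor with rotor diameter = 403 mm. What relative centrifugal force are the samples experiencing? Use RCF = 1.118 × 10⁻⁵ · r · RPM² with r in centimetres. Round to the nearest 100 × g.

20100 g

r = 403 mm / 2 = 201.5 mm = 20.15 cm
RCF = 1.118 × 10⁻⁵ × r × N²
RCF = 1.118 × 10⁻⁵ × 20.15 × (9450)² = 1.118 × 10⁻⁵ × 20.15 × 89,302,500 ≈ 20,117.8 × g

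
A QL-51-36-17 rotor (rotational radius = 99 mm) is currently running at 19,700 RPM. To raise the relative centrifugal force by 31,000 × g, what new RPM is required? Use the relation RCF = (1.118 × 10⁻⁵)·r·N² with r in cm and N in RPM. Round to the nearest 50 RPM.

25850 RPM

r = 99 mm = 9.9 cm
Current RCF = 1.118 × 10⁻⁵ × 9.9 × (19700)² = 1.118 × 10⁻⁵ × 9.9 × 388,090,000 ≈ 42,954.6 × g
Target RCF = 42,954.6 + 31,000 = 73,954.6 × g
N² = 73,954.6 / (11.0682 × 10⁻⁵) = 668,171,880
N ≈ √668,171,880 ≈ 25,849.0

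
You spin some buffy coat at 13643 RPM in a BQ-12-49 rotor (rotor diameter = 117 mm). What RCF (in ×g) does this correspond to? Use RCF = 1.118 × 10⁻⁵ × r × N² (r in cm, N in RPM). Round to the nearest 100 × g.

12200 ×g

r = 117 mm / 2 = 58.5 mm = 5.85 cm
RCF = 1.118 × 10⁻⁵ × r × N²
RCF = 1.118 × 10⁻⁵ × 5.85 × (13643)² = 1.118 × 10⁻⁵ × 5.85 × 186,131,449 ≈ 12,173.6 × g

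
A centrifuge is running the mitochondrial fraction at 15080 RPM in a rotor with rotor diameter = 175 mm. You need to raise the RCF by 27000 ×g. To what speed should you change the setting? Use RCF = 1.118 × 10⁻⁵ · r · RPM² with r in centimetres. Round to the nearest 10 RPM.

r = 175 mm / 2 = 87.5 mm = 8.75 cm
Current RCF = 1.118 × 10⁻⁵ × 8.75 × (15080)² = 1.118 × 10⁻⁵ × 8.75 × 227,406,400 ≈ 22,246 × g
Target RCF = 22,246 + 27,000 = 49,246 × g
N² = 49,246 / (9.7825 × 10⁻⁵) = 503,409,149
N ≈ √503,409,149 ≈ 22,436.8

22440 RPM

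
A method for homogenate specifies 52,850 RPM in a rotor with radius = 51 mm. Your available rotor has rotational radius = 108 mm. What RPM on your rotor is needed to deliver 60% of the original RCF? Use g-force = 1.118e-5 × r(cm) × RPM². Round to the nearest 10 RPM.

28130 RPM

Original rotor: r = 51 mm = 5.1 cm
RCF_original = 1.118 × 10⁻⁵ × 5.1 × (52850)² = 1.118 × 10⁻⁵ × 5.1 × 2,793,122,500 ≈ 159,258.3 × g
Target RCF = 0.6 × 159,258.3 ≈ 95,555 × g
Your rotor: r = 108 mm = 10.8 cm
95,555 = 1.118 × 10⁻⁵ × 10.8 × N²
N² = 95,555 / (12.0744 × 10⁻⁵) = 791,385,079
N ≈ √791,385,079 ≈ 28,131.6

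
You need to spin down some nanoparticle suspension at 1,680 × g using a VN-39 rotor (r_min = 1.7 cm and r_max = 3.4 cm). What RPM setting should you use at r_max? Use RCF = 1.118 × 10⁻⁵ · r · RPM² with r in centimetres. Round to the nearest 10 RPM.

Use r_max = 3.4 cm.
RCF = 1.118 × 10⁻⁵ × r × N²
1,680 = 1.118 × 10⁻⁵ × 3.4 × N²
N² = 1,680 / (3.8012 × 10⁻⁵) = 44,196,570
N ≈ √44,196,570 ≈ 6,648.1

≈ 6650 RPM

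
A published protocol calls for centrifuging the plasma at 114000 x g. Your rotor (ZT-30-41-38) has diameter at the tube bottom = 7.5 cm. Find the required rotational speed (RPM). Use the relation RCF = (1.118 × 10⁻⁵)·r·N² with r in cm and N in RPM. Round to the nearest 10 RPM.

r = 7.5 / 2 = 3.75 cm
RCF = 1.118 × 10⁻⁵ × r × N²
114,000 = 1.118 × 10⁻⁵ × 3.75 × N²
N² = 114,000 / (4.1925 × 10⁻⁵) = 2,719,141,324
N ≈ √2,719,141,324 ≈ 52,145.4

52150 RPM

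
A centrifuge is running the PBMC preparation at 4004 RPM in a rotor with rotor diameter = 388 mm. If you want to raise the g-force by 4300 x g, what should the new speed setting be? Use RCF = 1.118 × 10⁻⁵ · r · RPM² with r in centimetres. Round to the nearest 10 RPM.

r = 388 mm / 2 = 194 mm = 19.4 cm
Current RCF = 1.118 × 10⁻⁵ × 19.4 × (4004)² = 1.118 × 10⁻⁵ × 19.4 × 16,032,016 ≈ 3,477.2 × g
Target RCF = 3,477.2 + 4,300 = 7,777.2 × g
N² = 7,777.2 / (21.6892 × 10⁻⁵) = 35,857,477
N ≈ √35,857,477 ≈ 5,988.1

N₂ ≈ 5990 RPM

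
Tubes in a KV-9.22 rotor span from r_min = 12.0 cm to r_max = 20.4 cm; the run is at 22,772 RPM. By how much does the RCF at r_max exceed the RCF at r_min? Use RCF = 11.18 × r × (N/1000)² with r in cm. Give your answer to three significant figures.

RCF_max = 11.18 × 20.4 × (22.772)² = 11.18 × 20.4 × 518.563984 ≈ 118,269.9 × g
RCF_min = 11.18 × 12 × (22.772)² = 11.18 × 12 × 518.563984 ≈ 69,570.5 × g
ΔRCF = 118,269.9 − 69,570.5 = 48,699.4

48700 ×g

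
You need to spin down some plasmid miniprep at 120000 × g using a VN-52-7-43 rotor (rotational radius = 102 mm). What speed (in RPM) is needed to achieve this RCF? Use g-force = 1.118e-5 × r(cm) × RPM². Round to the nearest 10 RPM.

N ≈ 32440 RPM

r = 102 mm = 10.2 cm
120,000 = 1.118 × 10⁻⁵ × 10.2 × N²
N² = 120,000 / (11.4036 × 10⁻⁵) = 1,052,299,274
N ≈ √1,052,299,274 ≈ 32,439.2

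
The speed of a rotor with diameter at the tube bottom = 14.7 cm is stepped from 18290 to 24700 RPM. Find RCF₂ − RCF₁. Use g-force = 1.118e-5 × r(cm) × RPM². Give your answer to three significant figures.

≈ 22600 g

r = 14.7 / 2 = 7.35 cm
RCF₁ = 1.118 × 10⁻⁵ × 7.35 × (18290)² = 1.118 × 10⁻⁵ × 7.35 × 334,524,100 ≈ 27,488.8 × g
RCF₂ = 1.118 × 10⁻⁵ × 7.35 × (24700)² = 1.118 × 10⁻⁵ × 7.35 × 610,090,000 ≈ 50,132.9 × g
Increase = 50,132.9 − 27,488.8 = 22,644.1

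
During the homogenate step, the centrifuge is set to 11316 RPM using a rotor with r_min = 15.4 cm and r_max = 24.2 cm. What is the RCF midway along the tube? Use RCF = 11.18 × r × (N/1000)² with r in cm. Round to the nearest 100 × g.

RCF ≈ 28300 g

r_avg = (15.4 + 24.2) / 2 = 19.8 cm
RCF = 11.18 × 19.8 × (11.316)² = 11.18 × 19.8 × 128.051856 ≈ 28,346.1 × g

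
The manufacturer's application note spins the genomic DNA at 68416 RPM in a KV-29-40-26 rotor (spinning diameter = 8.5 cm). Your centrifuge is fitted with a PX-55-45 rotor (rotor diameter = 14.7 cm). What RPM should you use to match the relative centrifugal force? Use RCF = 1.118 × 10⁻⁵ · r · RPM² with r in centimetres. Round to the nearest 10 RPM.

52020 RPM

Original rotor: r = 8.5 / 2 = 4.25 cm
RCF = 1.118 × 10⁻⁵ × r × N²
RCF_original = 1.118 × 10⁻⁵ × 4.25 × (68416)² = 1.118 × 10⁻⁵ × 4.25 × 4,680,749,056 ≈ 222,405.8 × g
Your rotor: r = 14.7 / 2 = 7.35 cm
222,405.8 = 1.118 × 10⁻⁵ × 7.35 × N²
N² = 222,405.8 / (8.2173 × 10⁻⁵) = 2,706,555,681
N ≈ √2,706,555,681 ≈ 52,024.6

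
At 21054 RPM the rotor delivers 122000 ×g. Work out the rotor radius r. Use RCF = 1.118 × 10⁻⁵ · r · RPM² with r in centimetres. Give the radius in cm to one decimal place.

24.6 cm

122000 = 1.118 × 10⁻⁵ × r × (21054)²
r = 122000 / (1.118 × 10⁻⁵ × 443,270,916) = 122000 / 4955.769 ≈ 24.618 cm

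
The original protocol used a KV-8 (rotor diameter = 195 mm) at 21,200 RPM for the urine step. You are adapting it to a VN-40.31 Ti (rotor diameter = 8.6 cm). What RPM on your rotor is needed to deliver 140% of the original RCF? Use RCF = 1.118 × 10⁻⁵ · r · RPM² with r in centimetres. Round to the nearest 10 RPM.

Original rotor: r = 195 mm / 2 = 97.5 mm = 9.75 cm
RCF_original = 1.118 × 10⁻⁵ × 9.75 × (21200)² = 1.118 × 10⁻⁵ × 9.75 × 449,440,000 ≈ 48,991.2 × g
Target RCF = 1.4 × 48,991.2 ≈ 68,587.7 × g
Your rotor: r = 8.6 / 2 = 4.3 cm
68,587.7 = 1.118 × 10⁻⁵ × 4.3 × N²
N² = 68,587.7 / (4.8074 × 10⁻⁵) = 1,426,710,904
N ≈ √1,426,710,904 ≈ 37,771.8

≈ 37770 RPM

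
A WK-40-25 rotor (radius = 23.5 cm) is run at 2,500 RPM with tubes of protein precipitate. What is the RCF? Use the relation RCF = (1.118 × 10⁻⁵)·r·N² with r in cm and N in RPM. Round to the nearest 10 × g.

1640 × g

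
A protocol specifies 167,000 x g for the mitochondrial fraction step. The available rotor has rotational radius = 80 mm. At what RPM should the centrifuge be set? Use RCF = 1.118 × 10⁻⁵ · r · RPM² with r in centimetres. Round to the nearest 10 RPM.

≈ 43210 RPM

r = 80 mm = 8.0 cm
167,000 = 1.118 × 10⁻⁵ × 8 × N²
N² = 167,000 / (8.944 × 10⁻⁵) = 1,867,173,524
N ≈ √1,867,173,524 ≈ 43,210.8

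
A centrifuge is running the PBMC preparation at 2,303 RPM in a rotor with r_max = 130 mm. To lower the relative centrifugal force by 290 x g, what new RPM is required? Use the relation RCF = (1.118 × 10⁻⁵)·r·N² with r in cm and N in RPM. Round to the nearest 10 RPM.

r = 130 mm = 13.0 cm
Current RCF = 1.118 × 10⁻⁵ × 13 × (2303)² = 1.118 × 10⁻⁵ × 13 × 5,303,809 ≈ 770.9 × g
Target RCF = 770.9 − 290 = 480.9 × g
N² = 480.9 / (14.534 × 10⁻⁵) = 3,308,793
N ≈ √3,308,793 ≈ 1,819.0

1820 RPM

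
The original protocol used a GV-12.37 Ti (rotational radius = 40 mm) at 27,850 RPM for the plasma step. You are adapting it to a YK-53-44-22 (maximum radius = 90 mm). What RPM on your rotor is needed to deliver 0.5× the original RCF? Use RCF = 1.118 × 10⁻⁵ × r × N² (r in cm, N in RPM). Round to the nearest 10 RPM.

13130 RPM

Original rotor: r = 40 mm = 4.0 cm
RCF = 1.118 × 10⁻⁵ × r × N²
RCF_original = 1.118 × 10⁻⁵ × 4 × (27850)² = 1.118 × 10⁻⁵ × 4 × 775,622,500 ≈ 34,685.8 × g
Target RCF = 0.5 × 34,685.8 ≈ 17,342.9 × g
Your rotor: r = 90 mm = 9.0 cm
17,342.9 = 1.118 × 10⁻⁵ × 9 × N²
N² = 17,342.9 / (10.062 × 10⁻⁵) = 172,360,366
N ≈ √172,360,366 ≈ 13,128.6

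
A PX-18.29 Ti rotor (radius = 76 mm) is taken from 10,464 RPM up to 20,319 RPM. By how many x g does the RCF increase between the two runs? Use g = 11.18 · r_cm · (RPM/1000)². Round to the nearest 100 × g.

r = 76 mm = 7.6 cm
RCF₁ = 11.18 × 7.6 × (10.464)² = 11.18 × 7.6 × 109.495296 ≈ 9,303.6 × g
RCF₂ = 11.18 × 7.6 × (20.319)² = 11.18 × 7.6 × 412.861761 ≈ 35,080 × g
Increase = 35,080 − 9,303.6 = 25,776.4

≈ 25800 x g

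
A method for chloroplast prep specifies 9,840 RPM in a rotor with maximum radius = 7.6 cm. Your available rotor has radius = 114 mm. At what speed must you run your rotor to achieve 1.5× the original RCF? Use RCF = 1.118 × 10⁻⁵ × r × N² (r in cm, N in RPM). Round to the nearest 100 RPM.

9800 RPM

RCF_original = 1.118 × 10⁻⁵ × 7.6 × (9840)² = 1.118 × 10⁻⁵ × 7.6 × 96,825,600 ≈ 8,227.1 × g
Target RCF = 1.5 × 8,227.1 ≈ 12,340.7 × g
Your rotor: r = 114 mm = 11.4 cm
12,340.7 = 1.118 × 10⁻⁵ × 11.4 × N²
N² = 12,340.7 / (12.7452 × 10⁻⁵) = 96,826,256
N ≈ √96,826,256 ≈ 9,840.0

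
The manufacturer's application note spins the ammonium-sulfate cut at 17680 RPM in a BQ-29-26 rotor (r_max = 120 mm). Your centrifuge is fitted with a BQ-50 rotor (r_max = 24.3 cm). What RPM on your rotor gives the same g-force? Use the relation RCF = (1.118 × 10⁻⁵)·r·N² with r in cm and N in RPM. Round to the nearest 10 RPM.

≈ 12420 RPM

Original rotor: r = 120 mm = 12.0 cm
RCF_original = 1.118 × 10⁻⁵ × 12 × (17680)² = 1.118 × 10⁻⁵ × 12 × 312,582,400 ≈ 41,936.1 × g
41,936.1 = 1.118 × 10⁻⁵ × 24.3 × N²
N² = 41,936.1 / (27.1674 × 10⁻⁵) = 154,361,845
N ≈ √154,361,845 ≈ 12,424.2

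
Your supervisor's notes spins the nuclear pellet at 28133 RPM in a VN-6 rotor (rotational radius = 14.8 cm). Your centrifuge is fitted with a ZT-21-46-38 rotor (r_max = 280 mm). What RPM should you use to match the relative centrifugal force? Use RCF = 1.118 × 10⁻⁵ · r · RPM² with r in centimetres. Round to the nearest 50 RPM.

≈ 20450 RPM

RCF = 1.118 × 10⁻⁵ × r × N²
RCF_original = 1.118 × 10⁻⁵ × 14.8 × (28133)² = 1.118 × 10⁻⁵ × 14.8 × 791,465,689 ≈ 130,959.1 × g
Your rotor: r = 280 mm = 28.0 cm
130,959.1 = 1.118 × 10⁻⁵ × 28 × N²
N² = 130,959.1 / (31.304 × 10⁻⁵) = 418,346,218
N ≈ √418,346,218 ≈ 20,453.5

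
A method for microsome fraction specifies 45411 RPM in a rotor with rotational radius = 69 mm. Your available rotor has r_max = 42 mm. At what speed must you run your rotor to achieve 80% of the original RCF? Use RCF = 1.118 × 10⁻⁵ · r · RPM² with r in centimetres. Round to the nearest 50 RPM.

≈ 52050 RPM

Original rotor: r = 69 mm = 6.9 cm
RCF_original = 1.118 × 10⁻⁵ × 6.9 × (45411)² = 1.118 × 10⁻⁵ × 6.9 × 2,062,158,921 ≈ 159,079.1 × g
Target RCF = 0.8 × 159,079.1 ≈ 127,263.3 × g
Your rotor: r = 42 mm = 4.2 cm
127,263.3 = 1.118 × 10⁻⁵ × 4.2 × N²
N² = 127,263.3 / (4.6956 × 10⁻⁵) = 2,710,267,059
N ≈ √2,710,267,059 ≈ 52,060.2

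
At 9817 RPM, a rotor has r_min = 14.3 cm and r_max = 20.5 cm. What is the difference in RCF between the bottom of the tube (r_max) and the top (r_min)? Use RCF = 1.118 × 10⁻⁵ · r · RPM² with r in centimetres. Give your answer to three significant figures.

RCF_max = 1.118 × 10⁻⁵ × 20.5 × (9817)² = 1.118 × 10⁻⁵ × 20.5 × 96,373,489 ≈ 22,087.8 × g
RCF_min = 1.118 × 10⁻⁵ × 14.3 × (9817)² = 1.118 × 10⁻⁵ × 14.3 × 96,373,489 ≈ 15,407.6 × g
ΔRCF = 22,087.8 − 15,407.6 = 6,680.2

ΔRCF ≈ 6680 x g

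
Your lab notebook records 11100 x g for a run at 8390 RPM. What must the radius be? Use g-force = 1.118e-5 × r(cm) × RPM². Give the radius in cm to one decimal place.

14.1 cm

RCF = 1.118 × 10⁻⁵ × r × N²
11100 = 1.118 × 10⁻⁵ × r × (8390)²
r = 11100 / (1.118 × 10⁻⁵ × 70,392,100) = 11100 / 786.9837 ≈ 14.104 cm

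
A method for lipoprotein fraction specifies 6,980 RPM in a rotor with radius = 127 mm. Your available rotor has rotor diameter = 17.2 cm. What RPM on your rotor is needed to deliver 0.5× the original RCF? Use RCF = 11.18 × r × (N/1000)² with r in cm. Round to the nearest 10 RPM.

Original rotor: r = 127 mm = 12.7 cm
RCF = 11.18 × r × (N/1000)²
RCF_original = 11.18 × 12.7 × (6.98)² = 11.18 × 12.7 × 48.7204 ≈ 6,917.6 × g
Target RCF = 0.5 × 6,917.6 ≈ 3,458.8 × g
Your rotor: r = 17.2 / 2 = 8.6 cm
3,458.8 = 11.18 × 8.6 × (N/1000)²
(N/1000)² = 3,458.8 / 96.148 = 35.97371
N = 1000 × √35.97371 ≈ 5,997.8

6000 RPM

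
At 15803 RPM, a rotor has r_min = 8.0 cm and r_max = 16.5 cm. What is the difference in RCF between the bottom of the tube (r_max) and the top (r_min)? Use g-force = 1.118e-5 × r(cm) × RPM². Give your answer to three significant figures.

ΔRCF = 1.118 × 10⁻⁵ × (r_max − r_min) × N² = 1.118 × 10⁻⁵ × 8.5 × 249,734,809 ≈ 23,732.3

ΔRCF ≈ 23700 ×g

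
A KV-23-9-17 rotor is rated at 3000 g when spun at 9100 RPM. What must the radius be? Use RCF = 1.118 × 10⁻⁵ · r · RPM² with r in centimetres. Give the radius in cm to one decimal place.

≈ 3.2 cm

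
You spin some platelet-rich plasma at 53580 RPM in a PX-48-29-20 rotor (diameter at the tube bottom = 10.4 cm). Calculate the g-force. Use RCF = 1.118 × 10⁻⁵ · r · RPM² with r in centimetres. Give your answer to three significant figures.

r = 10.4 / 2 = 5.2 cm
RCF = 1.118 × 10⁻⁵ × r × N²
RCF = 1.118 × 10⁻⁵ × 5.2 × (53580)² = 1.118 × 10⁻⁵ × 5.2 × 2,870,816,400 ≈ 166,897.8 × g

≈ 167000 × g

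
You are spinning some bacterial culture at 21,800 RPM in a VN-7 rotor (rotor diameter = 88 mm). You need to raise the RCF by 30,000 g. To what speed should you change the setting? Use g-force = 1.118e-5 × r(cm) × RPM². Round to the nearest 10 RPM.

r = 88 mm / 2 = 44 mm = 4.4 cm
Current RCF = 1.118 × 10⁻⁵ × 4.4 × (21800)² = 1.118 × 10⁻⁵ × 4.4 × 475,240,000 ≈ 23,378 × g
Target RCF = 23,378 + 30,000 = 53,378 × g
N² = 53,378 / (4.9192 × 10⁻⁵) = 1,085,095,137
N ≈ √1,085,095,137 ≈ 32,940.8

N₂ ≈ 32940 RPM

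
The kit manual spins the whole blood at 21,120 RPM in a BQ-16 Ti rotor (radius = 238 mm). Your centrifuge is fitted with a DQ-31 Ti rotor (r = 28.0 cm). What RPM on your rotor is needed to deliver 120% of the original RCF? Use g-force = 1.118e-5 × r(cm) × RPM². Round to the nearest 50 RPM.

Original rotor: r = 238 mm = 23.8 cm
RCF = 1.118 × 10⁻⁵ × r × N²
RCF_original = 1.118 × 10⁻⁵ × 23.8 × (21120)² = 1.118 × 10⁻⁵ × 23.8 × 446,054,400 ≈ 118,687.9 × g
Target RCF = 1.2 × 118,687.9 ≈ 142,425.5 × g
142,425.5 = 1.118 × 10⁻⁵ × 28 × N²
N² = 142,425.5 / (31.304 × 10⁻⁵) = 454,975,403
N ≈ √454,975,403 ≈ 21,330.2

21350 RPM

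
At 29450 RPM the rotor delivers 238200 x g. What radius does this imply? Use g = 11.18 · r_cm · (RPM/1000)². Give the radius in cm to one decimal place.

≈ 24.6 cm

238200 = 11.18 × r × (29.45)²
r = 238200 / (11.18 × 867.3025) = 238200 / 9696.442 ≈ 24.566 cm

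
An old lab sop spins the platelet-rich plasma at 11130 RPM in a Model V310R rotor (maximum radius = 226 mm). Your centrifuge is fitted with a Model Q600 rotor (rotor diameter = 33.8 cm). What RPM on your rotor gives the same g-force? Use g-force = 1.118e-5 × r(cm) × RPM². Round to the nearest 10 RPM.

12870 RPM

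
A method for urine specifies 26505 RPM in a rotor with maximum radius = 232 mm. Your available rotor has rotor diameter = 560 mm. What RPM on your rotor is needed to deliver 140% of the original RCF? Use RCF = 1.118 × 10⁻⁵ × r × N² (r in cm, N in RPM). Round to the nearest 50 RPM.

28550 RPM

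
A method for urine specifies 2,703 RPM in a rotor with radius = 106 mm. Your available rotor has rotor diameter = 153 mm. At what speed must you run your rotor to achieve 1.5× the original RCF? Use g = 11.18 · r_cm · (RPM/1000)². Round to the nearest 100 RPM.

Original rotor: r = 106 mm = 10.6 cm
RCF_original = 11.18 × 10.6 × (2.703)² = 11.18 × 10.6 × 7.306209 ≈ 865.8 × g
Target RCF = 1.5 × 865.8 ≈ 1,298.7 × g
Your rotor: r = 153 mm / 2 = 76.5 mm = 7.65 cm
1,298.7 = 11.18 × 7.65 × (N/1000)²
(N/1000)² = 1,298.7 / 85.527 = 15.18468
N = 1000 × √15.18468 ≈ 3,896.8

≈ 3900 RPM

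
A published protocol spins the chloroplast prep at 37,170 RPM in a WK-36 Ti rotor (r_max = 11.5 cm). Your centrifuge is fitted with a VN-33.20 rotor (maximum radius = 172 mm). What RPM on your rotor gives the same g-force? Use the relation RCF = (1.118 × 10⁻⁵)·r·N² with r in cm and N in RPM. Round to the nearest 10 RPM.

30390 RPM

RCF_original = 1.118 × 10⁻⁵ × 11.5 × (37170)² = 1.118 × 10⁻⁵ × 11.5 × 1,381,608,900 ≈ 177,633.5 × g
Your rotor: r = 172 mm = 17.2 cm
177,633.5 = 1.118 × 10⁻⁵ × 17.2 × N²
N² = 177,633.5 / (19.2296 × 10⁻⁵) = 923,750,364
N ≈ √923,750,364 ≈ 30,393.3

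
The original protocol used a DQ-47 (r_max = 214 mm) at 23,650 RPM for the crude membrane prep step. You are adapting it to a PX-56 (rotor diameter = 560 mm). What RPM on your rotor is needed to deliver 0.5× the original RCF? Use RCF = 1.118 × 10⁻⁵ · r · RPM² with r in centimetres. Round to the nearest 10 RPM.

Original rotor: r = 214 mm = 21.4 cm
RCF_original = 1.118 × 10⁻⁵ × 21.4 × (23650)² = 1.118 × 10⁻⁵ × 21.4 × 559,322,500 ≈ 133,819 × g
Target RCF = 0.5 × 133,819 ≈ 66,909.5 × g
Your rotor: r = 560 mm / 2 = 280 mm = 28 cm
66,909.5 = 1.118 × 10⁻⁵ × 28 × N²
N² = 66,909.5 / (31.304 × 10⁻⁵) = 213,741,055
N ≈ √213,741,055 ≈ 14,619.9

14620 RPM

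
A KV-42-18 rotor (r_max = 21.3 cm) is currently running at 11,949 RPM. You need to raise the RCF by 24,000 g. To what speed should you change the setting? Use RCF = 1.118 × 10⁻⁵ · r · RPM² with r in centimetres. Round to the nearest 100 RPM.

Current RCF = 1.118 × 10⁻⁵ × 21.3 × (11949)² = 1.118 × 10⁻⁵ × 21.3 × 142,778,601 ≈ 34,000.4 × g
Target RCF = 34,000.4 + 24,000 = 58,000.4 × g
N² = 58,000.4 / (23.8134 × 10⁻⁵) = 243,562,028
N ≈ √243,562,028 ≈ 15,606.5

N₂ ≈ 15600 RPM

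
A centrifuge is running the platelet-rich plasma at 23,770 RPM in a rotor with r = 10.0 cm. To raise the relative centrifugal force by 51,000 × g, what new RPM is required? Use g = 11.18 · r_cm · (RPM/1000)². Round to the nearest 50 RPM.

N₂ ≈ 31950 RPM

Current RCF = 11.18 × 10 × (23.77)² = 11.18 × 10 × 565.0129 ≈ 63,168.4 × g
Target RCF = 63,168.4 + 51,000 = 114,168.4 × g
(N/1000)² = 114,168.4 / 111.8 = 1021.184
N = 1000 × √1021.184 ≈ 31,956.0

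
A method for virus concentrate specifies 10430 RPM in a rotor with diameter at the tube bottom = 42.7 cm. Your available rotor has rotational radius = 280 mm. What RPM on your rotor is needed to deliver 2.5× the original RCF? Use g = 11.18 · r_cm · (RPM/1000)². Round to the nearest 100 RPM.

Original rotor: r = 42.7 / 2 = 21.35 cm
RCF_original = 11.18 × 21.35 × (10.43)² = 11.18 × 21.35 × 108.7849 ≈ 25,966.2 × g
Target RCF = 2.5 × 25,966.2 ≈ 64,915.5 × g
Your rotor: r = 280 mm = 28.0 cm
64,915.5 = 11.18 × 28 × (N/1000)²
(N/1000)² = 64,915.5 / 313.04 = 207.3713
N = 1000 × √207.3713 ≈ 14,400.4

≈ 14400 RPM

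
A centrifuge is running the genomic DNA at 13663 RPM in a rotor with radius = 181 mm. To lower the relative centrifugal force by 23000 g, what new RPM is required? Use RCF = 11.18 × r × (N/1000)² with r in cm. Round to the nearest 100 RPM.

r = 181 mm = 18.1 cm
Current RCF = 11.18 × 18.1 × (13.663)² = 11.18 × 18.1 × 186.677569 ≈ 37,775.7 × g
Target RCF = 37,775.7 − 23,000 = 14,775.7 × g
(N/1000)² = 14,775.7 / 202.358 = 73.01762
N = 1000 × √73.01762 ≈ 8,545.0

≈ 8500 RPM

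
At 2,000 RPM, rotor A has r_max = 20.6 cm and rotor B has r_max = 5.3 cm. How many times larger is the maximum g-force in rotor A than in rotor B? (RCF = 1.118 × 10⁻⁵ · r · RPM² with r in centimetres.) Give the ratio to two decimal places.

3.89

At fixed N, RCF ∝ r, so RCF_A/RCF_B = r_A/r_B = 20.6 / 5.3 = 3.8868.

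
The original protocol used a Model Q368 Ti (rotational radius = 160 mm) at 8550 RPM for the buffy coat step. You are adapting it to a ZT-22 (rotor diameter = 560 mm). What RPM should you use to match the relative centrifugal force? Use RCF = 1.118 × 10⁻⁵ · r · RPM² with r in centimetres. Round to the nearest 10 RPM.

≈ 6460 RPM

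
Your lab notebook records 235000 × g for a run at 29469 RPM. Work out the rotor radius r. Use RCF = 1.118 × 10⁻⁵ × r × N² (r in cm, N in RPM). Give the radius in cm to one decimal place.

r ≈ 24.2 cm

RCF = 1.118 × 10⁻⁵ × r × N²
235000 = 1.118 × 10⁻⁵ × r × (29469)²
r = 235000 / (1.118 × 10⁻⁵ × 868,421,961) = 235000 / 9708.958 ≈ 24.204 cm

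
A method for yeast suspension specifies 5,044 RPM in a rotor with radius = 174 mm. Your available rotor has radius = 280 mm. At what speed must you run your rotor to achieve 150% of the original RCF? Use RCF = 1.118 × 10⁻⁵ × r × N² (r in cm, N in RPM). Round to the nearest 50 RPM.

4850 RPM

Original rotor: r = 174 mm = 17.4 cm
RCF = 1.118 × 10⁻⁵ × r × N²
RCF_original = 1.118 × 10⁻⁵ × 17.4 × (5044)² = 1.118 × 10⁻⁵ × 17.4 × 25,441,936 ≈ 4,949.3 × g
Target RCF = 1.5 × 4,949.3 ≈ 7,424 × g
Your rotor: r = 280 mm = 28.0 cm
7,424 = 1.118 × 10⁻⁵ × 28 × N²
N² = 7,424 / (31.304 × 10⁻⁵) = 23,715,819
N ≈ √23,715,819 ≈ 4,869.9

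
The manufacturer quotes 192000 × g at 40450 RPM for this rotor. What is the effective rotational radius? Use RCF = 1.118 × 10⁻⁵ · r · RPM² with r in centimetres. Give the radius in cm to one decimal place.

r ≈ 10.5 cm

192000 = 1.118 × 10⁻⁵ × r × (40450)²
r = 192000 / (1.118 × 10⁻⁵ × 1,636,202,500) = 192000 / 18292.74 ≈ 10.496 cm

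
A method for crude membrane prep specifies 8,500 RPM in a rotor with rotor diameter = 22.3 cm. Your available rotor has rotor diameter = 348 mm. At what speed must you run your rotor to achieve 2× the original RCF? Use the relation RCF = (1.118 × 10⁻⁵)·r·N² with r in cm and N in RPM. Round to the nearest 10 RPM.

9620 RPM

Original rotor: r = 22.3 / 2 = 11.15 cm
RCF_original = 1.118 × 10⁻⁵ × 11.15 × (8500)² = 1.118 × 10⁻⁵ × 11.15 × 72,250,000 ≈ 9,006.5 × g
Target RCF = 2 × 9,006.5 ≈ 18,013 × g
Your rotor: r = 348 mm / 2 = 174 mm = 17.4 cm
18,013 = 1.118 × 10⁻⁵ × 17.4 × N²
N² = 18,013 / (19.4532 × 10⁻⁵) = 92,596,591
N ≈ √92,596,591 ≈ 9,622.7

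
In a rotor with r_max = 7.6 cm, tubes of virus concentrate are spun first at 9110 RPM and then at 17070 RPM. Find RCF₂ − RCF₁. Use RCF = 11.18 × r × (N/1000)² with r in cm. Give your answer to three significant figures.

17700 × g

RCF₁ = 11.18 × 7.6 × (9.11)² = 11.18 × 7.6 × 82.9921 ≈ 7,051.7 × g
RCF₂ = 11.18 × 7.6 × (17.07)² = 11.18 × 7.6 × 291.3849 ≈ 24,758.4 × g
Increase = 24,758.4 − 7,051.7 = 17,706.7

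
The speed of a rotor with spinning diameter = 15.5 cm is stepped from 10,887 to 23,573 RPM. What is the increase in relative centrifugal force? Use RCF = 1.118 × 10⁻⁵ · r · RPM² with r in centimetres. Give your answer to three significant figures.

≈ 37900 ×g

r = 15.5 / 2 = 7.75 cm
RCF₁ = 1.118 × 10⁻⁵ × 7.75 × (10887)² = 1.118 × 10⁻⁵ × 7.75 × 118,526,769 ≈ 10,269.8 × g
RCF₂ = 1.118 × 10⁻⁵ × 7.75 × (23573)² = 1.118 × 10⁻⁵ × 7.75 × 555,686,329 ≈ 48,147.4 × g
Increase = 48,147.4 − 10,269.8 = 37,877.6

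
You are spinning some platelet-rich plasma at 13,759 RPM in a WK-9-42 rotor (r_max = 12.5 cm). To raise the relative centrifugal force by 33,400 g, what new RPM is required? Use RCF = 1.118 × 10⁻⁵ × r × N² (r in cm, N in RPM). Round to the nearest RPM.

≈ 20696 RPM

Current RCF = 1.118 × 10⁻⁵ × 12.5 × (13759)² = 1.118 × 10⁻⁵ × 12.5 × 189,310,081 ≈ 26,456.1 × g
Target RCF = 26,456.1 + 33,400 = 59,856.1 × g
N² = 59,856.1 / (13.975 × 10⁻⁵) = 428,308,408
N ≈ √428,308,408 ≈ 20,695.6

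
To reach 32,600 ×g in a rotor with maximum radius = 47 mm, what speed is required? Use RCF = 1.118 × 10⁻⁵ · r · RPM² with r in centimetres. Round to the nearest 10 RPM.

r = 47 mm = 4.7 cm
RCF = 1.118 × 10⁻⁵ × r × N²
32,600 = 1.118 × 10⁻⁵ × 4.7 × N²
N² = 32,600 / (5.2546 × 10⁻⁵) = 620,408,785
N ≈ √620,408,785 ≈ 24,908.0

N ≈ 24910 RPM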